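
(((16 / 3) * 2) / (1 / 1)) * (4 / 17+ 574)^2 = 1016497536 / 289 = 3517292.51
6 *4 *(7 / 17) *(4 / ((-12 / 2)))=-112 / 17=-6.59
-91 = -91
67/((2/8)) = 268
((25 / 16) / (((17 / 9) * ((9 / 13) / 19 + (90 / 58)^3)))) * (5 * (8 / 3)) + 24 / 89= 3.19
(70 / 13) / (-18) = -35 / 117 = -0.30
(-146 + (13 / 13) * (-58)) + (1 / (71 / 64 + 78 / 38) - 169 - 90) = -1779019 / 3845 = -462.68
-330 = -330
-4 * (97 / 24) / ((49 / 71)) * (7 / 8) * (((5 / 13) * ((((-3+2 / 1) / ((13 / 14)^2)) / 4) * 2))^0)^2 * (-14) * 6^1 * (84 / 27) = 48209 / 9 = 5356.56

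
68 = 68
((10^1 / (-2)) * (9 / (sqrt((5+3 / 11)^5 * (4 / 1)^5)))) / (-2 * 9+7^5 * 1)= -5445 * sqrt(638) / 104823531776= -0.00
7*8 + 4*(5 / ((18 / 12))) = 208 / 3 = 69.33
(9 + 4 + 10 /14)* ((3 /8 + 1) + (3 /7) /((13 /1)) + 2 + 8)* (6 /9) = 66440 /637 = 104.30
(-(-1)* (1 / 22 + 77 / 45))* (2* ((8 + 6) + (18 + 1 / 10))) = 186073 / 1650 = 112.77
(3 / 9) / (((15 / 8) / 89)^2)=506944 / 675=751.03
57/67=0.85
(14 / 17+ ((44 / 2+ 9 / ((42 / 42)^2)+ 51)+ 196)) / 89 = 3.13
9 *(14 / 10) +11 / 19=1252 / 95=13.18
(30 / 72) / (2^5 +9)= 5 / 492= 0.01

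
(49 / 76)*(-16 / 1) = -196 / 19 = -10.32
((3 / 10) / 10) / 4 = 3 / 400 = 0.01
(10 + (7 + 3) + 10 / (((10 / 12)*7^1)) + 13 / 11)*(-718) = -1265834 / 77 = -16439.40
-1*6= -6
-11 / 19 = -0.58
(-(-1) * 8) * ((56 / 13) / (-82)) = -224 / 533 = -0.42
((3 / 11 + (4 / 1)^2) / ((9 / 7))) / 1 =1253 / 99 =12.66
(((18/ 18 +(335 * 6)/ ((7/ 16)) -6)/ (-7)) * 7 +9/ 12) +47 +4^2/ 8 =-127107/ 28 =-4539.54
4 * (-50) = -200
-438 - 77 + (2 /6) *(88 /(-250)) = -193169 /375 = -515.12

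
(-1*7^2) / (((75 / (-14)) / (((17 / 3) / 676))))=5831 / 76050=0.08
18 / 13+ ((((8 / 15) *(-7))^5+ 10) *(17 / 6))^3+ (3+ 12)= -1279177339171884189053982781568 / 153700755523681640625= -8322518225.84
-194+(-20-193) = -407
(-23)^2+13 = 542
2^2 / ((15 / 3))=4 / 5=0.80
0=0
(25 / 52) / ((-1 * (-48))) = 25 / 2496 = 0.01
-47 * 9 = -423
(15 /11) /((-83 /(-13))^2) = 2535 /75779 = 0.03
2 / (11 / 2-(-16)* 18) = 4 / 587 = 0.01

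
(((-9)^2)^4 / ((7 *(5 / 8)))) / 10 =172186884 / 175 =983925.05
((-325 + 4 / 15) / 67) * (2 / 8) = -4871 / 4020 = -1.21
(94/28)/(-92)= -47/1288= -0.04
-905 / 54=-16.76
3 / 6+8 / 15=1.03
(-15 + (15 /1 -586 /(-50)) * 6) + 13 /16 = 58453 /400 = 146.13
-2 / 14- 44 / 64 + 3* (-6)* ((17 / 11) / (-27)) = 739 / 3696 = 0.20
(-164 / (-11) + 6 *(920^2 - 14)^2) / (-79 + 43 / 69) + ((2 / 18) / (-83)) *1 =-609243043524155797 / 11109384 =-54840398308.69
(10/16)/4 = 5/32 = 0.16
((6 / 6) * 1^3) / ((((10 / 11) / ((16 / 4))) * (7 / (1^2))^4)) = 22 / 12005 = 0.00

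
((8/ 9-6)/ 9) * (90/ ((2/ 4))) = -920/ 9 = -102.22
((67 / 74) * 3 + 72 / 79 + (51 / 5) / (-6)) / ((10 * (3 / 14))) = 197204 / 219225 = 0.90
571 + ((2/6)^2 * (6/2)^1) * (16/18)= 15425/27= 571.30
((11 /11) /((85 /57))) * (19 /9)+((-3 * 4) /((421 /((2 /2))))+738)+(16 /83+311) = 9361155908 /8910465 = 1050.58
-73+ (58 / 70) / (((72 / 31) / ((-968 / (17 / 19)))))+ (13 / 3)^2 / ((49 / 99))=-15781877 / 37485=-421.02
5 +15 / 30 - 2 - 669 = -1331 / 2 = -665.50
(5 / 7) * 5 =25 / 7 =3.57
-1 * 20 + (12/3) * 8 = 12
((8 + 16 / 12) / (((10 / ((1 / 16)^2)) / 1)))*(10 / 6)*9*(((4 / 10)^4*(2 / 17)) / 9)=7 / 382500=0.00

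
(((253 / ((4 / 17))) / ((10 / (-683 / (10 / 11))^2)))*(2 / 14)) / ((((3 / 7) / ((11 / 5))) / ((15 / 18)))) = 2670477390559 / 72000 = 37089963.76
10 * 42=420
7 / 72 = 0.10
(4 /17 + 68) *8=9280 /17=545.88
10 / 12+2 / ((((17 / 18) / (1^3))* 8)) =56 / 51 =1.10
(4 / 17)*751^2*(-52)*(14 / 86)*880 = -722643201280 / 731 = -988567990.81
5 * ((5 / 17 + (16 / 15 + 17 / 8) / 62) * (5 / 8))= 218555 / 202368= 1.08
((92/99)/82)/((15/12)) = 184/20295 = 0.01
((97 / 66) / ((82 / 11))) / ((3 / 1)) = 97 / 1476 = 0.07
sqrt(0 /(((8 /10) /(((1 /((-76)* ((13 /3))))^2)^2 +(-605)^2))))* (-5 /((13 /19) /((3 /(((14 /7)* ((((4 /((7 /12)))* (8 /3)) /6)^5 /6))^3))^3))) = 0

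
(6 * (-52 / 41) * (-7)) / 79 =2184 / 3239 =0.67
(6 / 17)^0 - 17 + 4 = -12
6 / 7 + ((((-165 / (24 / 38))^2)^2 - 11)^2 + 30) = 9954704242842404511359143 / 458752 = 21699533174443717981.30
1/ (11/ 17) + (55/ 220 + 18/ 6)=211/ 44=4.80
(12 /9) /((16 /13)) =13 /12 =1.08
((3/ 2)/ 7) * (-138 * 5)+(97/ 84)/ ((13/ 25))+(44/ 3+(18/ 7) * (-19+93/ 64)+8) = -489479/ 2912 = -168.09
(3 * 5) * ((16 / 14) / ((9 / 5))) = 200 / 21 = 9.52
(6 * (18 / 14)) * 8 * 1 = 432 / 7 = 61.71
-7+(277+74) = 344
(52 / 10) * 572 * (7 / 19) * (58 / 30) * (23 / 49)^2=228151352 / 488775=466.78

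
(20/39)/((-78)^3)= -5/4626882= -0.00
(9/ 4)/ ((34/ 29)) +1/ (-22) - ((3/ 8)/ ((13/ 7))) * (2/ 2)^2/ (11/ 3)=4421/ 2431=1.82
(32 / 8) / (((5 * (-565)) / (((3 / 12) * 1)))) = -1 / 2825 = -0.00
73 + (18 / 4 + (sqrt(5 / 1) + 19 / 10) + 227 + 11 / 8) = sqrt(5) + 12311 / 40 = 310.01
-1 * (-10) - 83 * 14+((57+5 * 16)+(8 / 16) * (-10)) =-1020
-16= -16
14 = 14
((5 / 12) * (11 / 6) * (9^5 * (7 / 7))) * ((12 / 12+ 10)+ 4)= 676603.12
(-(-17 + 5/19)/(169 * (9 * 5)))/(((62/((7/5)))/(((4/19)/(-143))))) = -1484/20283967275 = -0.00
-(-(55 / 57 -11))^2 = -327184 / 3249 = -100.70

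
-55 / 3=-18.33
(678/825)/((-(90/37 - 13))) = 8362/107525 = 0.08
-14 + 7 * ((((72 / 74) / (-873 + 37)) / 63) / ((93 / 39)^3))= -14.00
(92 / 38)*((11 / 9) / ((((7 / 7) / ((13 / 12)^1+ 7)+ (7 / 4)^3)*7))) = 3141248 / 40744683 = 0.08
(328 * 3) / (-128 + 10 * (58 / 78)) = -19188 / 2351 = -8.16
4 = 4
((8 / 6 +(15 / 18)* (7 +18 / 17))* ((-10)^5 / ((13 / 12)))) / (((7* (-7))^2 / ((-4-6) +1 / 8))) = 1621475000 / 530621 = 3055.81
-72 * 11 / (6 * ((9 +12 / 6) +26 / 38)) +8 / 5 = -1794 / 185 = -9.70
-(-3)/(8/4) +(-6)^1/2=-3/2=-1.50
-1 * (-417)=417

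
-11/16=-0.69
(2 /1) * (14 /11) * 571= 15988 /11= 1453.45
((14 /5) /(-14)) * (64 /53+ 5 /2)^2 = -154449 /56180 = -2.75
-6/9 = -2/3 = -0.67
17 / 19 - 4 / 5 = 9 / 95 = 0.09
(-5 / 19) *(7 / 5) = -7 / 19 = -0.37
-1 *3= -3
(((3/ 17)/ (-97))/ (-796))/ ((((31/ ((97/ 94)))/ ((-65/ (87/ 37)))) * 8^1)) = -2405/ 9148281536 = -0.00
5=5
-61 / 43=-1.42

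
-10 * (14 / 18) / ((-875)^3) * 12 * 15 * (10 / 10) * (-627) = -5016 / 3828125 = -0.00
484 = 484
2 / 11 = 0.18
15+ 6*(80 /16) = 45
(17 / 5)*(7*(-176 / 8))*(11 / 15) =-28798 / 75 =-383.97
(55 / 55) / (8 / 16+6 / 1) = 0.15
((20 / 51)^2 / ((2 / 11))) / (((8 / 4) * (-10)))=-110 / 2601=-0.04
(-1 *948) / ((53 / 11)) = -10428 / 53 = -196.75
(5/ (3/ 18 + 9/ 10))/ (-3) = -25/ 16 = -1.56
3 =3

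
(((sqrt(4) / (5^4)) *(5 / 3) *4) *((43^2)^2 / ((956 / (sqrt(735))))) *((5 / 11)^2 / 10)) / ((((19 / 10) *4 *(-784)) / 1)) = -3418801 *sqrt(15) / 1846188960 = -0.01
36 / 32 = 9 / 8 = 1.12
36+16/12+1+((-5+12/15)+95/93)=35.15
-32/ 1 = -32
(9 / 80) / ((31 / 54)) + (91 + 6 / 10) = 113827 / 1240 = 91.80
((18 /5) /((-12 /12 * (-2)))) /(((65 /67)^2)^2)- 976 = -86929689911 /89253125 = -973.97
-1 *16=-16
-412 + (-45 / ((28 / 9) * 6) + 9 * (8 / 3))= -21863 / 56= -390.41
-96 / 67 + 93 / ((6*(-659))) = -128605 / 88306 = -1.46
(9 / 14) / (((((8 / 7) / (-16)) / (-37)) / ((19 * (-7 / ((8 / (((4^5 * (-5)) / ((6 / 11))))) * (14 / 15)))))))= 55677600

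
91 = 91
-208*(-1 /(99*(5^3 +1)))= 104 /6237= 0.02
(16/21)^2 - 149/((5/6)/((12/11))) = -4716968/24255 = -194.47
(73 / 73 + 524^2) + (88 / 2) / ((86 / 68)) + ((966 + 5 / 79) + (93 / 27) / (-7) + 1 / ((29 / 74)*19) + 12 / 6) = 32496351005389 / 117920061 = 275579.50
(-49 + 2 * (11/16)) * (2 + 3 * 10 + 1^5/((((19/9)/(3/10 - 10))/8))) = 43053/190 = 226.59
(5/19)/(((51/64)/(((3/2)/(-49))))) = -160/15827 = -0.01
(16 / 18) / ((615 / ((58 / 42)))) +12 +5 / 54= 2811629 / 232470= 12.09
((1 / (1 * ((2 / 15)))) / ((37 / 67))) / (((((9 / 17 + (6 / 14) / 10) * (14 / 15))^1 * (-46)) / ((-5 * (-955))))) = -2039521875 / 772708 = -2639.45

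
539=539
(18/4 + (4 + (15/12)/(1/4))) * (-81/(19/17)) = -978.39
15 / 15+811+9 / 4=3257 / 4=814.25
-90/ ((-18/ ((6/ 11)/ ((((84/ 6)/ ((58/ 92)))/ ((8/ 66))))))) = 290/ 19481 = 0.01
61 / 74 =0.82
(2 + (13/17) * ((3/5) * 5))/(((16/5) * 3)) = 365/816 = 0.45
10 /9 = 1.11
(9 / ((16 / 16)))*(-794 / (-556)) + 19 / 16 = 31225 / 2224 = 14.04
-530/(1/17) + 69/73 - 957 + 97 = -720441/73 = -9869.05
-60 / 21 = -20 / 7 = -2.86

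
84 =84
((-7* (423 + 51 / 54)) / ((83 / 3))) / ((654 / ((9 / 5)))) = -53417 / 180940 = -0.30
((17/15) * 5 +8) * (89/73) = 3649/219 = 16.66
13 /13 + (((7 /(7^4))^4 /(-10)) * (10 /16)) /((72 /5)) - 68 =-1068325911321989 /15945162855552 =-67.00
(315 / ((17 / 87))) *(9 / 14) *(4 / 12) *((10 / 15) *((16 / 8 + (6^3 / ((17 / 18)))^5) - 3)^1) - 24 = 3478268051155573860909 / 24137569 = 144101837726722.76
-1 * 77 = -77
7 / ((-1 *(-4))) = 7 / 4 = 1.75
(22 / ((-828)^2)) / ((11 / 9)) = 1 / 38088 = 0.00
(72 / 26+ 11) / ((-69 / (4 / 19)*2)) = -358 / 17043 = -0.02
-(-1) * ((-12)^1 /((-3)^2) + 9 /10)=-13 /30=-0.43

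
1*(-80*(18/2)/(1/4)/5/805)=-576/805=-0.72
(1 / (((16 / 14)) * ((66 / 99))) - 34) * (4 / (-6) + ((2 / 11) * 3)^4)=6640531 / 351384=18.90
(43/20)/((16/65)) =559/64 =8.73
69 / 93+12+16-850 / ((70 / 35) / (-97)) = 1278866 / 31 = 41253.74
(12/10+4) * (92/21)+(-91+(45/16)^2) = -1621103/26880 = -60.31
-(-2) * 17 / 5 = 34 / 5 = 6.80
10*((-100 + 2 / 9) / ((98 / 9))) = -4490 / 49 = -91.63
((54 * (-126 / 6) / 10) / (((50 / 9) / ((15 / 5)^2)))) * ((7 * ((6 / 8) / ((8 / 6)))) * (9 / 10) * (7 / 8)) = -182284263 / 320000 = -569.64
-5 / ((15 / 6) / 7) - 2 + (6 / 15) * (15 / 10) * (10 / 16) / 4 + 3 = -413 / 32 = -12.91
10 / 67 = 0.15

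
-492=-492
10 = 10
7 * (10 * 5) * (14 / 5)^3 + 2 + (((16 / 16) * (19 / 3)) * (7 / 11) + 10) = 1270373 / 165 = 7699.23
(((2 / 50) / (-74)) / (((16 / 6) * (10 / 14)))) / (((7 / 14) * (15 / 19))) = -133 / 185000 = -0.00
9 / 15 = 3 / 5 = 0.60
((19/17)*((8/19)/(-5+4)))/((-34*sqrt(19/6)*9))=4*sqrt(114)/49419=0.00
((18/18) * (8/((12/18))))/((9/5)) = 20/3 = 6.67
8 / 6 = 4 / 3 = 1.33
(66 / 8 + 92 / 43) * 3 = 5361 / 172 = 31.17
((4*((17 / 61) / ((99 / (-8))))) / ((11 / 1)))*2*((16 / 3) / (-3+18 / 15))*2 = 174080 / 1793583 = 0.10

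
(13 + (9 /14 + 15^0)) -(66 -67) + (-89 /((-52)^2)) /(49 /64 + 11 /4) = 15.63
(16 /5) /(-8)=-2 /5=-0.40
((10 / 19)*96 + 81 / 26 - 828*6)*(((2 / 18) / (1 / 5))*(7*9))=-84969255 / 494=-172002.54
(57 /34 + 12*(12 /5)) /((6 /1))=1727 /340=5.08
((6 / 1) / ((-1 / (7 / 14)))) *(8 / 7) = -24 / 7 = -3.43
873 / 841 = 1.04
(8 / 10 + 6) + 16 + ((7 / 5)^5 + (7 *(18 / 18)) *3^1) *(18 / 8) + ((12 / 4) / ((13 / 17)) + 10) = 3903011 / 40625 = 96.07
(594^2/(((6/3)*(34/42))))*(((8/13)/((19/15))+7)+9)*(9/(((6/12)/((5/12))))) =113143920120/4199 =26945444.18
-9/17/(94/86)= -387/799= -0.48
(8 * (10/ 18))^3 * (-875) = -56000000/ 729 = -76817.56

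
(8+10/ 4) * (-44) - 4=-466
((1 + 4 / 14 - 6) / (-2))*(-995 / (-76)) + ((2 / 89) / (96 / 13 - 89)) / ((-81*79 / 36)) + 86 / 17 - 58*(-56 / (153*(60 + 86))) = 3197161557424585 / 88651972024056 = 36.06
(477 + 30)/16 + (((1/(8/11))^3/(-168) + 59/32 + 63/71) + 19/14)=218392667/6107136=35.76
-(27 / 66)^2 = -81 / 484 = -0.17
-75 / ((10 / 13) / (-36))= 3510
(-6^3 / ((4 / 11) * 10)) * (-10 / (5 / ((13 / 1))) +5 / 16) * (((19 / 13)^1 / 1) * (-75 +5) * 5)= -81174555 / 104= -780524.57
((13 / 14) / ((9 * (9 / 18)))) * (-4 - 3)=-13 / 9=-1.44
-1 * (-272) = 272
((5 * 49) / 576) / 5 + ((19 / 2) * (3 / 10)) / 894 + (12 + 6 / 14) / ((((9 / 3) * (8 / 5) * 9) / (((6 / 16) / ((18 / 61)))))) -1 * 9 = -154027169 / 18023040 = -8.55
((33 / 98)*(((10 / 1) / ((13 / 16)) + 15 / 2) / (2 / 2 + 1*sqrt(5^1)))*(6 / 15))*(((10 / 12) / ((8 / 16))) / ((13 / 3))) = -16995 / 66248 + 16995*sqrt(5) / 66248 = 0.32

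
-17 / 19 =-0.89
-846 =-846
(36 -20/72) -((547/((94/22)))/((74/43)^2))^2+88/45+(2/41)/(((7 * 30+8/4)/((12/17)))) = -201608303314768814273/110114308609710480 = -1830.90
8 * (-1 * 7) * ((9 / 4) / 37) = -126 / 37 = -3.41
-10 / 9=-1.11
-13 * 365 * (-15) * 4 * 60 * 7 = 119574000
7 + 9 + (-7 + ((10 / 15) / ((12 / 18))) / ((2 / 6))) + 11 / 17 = 215 / 17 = 12.65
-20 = -20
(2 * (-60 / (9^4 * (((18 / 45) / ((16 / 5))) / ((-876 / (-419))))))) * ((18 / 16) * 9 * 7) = -81760 / 3771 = -21.68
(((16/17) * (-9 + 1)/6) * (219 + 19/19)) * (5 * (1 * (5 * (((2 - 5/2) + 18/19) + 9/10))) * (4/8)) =-4505600/969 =-4649.74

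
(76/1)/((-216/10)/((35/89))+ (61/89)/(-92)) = -108900400/78713731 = -1.38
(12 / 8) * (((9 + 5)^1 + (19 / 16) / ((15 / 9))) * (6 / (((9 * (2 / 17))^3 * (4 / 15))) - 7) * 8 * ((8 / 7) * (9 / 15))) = 18235261 / 12600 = 1447.24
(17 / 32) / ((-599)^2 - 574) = 17 / 11463264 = 0.00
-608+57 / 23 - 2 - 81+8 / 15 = -237356 / 345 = -687.99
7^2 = 49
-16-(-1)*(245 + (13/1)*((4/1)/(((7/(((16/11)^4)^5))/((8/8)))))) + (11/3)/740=141952536915029105737544896577/10454534921251982542983540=13578.08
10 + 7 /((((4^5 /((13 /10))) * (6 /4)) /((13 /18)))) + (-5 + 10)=4148383 /276480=15.00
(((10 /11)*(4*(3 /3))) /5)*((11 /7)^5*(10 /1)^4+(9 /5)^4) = 8053432165816 /115548125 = 69697.64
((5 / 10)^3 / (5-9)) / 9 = -1 / 288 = -0.00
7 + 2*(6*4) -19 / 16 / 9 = 7901 / 144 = 54.87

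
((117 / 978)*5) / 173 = 195 / 56398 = 0.00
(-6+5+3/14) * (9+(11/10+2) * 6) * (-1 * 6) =4554/35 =130.11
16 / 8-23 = -21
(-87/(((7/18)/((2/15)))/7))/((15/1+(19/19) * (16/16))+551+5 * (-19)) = -261/590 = -0.44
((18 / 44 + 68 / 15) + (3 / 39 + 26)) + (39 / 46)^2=144053779 / 4538820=31.74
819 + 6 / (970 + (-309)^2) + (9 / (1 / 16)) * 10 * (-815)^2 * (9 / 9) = 92253917277375 / 96451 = 956484819.00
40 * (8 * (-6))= -1920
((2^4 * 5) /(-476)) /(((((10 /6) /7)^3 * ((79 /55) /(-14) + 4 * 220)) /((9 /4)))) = -1833678 /57589285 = -0.03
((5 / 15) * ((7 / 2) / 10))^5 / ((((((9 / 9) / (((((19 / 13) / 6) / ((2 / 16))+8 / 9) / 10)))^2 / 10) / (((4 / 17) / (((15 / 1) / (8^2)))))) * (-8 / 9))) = -115783423 / 5890547812500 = -0.00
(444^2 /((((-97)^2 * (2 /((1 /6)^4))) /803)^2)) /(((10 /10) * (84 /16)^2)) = 0.00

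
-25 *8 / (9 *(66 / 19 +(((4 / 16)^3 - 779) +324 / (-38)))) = 243200 / 8580501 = 0.03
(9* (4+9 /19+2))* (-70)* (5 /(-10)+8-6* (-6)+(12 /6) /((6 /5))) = -3499965 /19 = -184208.68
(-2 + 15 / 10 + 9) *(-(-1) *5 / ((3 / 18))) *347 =88485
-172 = -172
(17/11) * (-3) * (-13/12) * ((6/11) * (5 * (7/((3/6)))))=23205/121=191.78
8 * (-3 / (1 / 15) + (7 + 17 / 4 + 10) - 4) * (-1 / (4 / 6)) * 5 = 1665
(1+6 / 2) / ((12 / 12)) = 4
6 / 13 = 0.46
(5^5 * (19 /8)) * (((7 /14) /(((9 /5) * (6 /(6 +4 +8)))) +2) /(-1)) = -1009375 /48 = -21028.65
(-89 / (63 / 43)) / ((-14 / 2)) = 3827 / 441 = 8.68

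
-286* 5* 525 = -750750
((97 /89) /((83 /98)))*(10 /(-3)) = -4.29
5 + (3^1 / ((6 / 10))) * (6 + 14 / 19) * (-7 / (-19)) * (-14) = -60915 / 361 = -168.74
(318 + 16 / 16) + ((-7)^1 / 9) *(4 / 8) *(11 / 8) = 45859 / 144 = 318.47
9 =9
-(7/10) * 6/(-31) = 21/155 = 0.14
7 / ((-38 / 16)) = -56 / 19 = -2.95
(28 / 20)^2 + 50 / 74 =2438 / 925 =2.64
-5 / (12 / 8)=-10 / 3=-3.33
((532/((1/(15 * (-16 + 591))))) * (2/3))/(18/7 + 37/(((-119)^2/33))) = 8663699800/7527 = 1151016.31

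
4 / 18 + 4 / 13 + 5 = 647 / 117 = 5.53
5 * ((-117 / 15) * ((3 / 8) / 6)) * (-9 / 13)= 27 / 16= 1.69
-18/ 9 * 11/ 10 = -11/ 5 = -2.20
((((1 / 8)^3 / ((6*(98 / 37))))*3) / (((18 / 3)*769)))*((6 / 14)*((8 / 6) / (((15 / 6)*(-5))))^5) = -296 / 625931455078125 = -0.00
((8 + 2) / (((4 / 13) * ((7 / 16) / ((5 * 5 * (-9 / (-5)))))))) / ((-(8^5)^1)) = -2925 / 28672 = -0.10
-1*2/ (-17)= 2/ 17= 0.12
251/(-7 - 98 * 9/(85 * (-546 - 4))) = -5867125/163184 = -35.95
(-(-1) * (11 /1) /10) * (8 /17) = 44 /85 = 0.52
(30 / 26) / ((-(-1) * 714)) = 5 / 3094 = 0.00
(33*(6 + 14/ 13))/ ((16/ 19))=14421/ 52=277.33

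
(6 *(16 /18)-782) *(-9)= 6990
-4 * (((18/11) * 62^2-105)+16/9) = -2450036/99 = -24747.84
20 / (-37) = -20 / 37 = -0.54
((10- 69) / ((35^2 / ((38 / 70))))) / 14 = -1121 / 600250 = -0.00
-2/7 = -0.29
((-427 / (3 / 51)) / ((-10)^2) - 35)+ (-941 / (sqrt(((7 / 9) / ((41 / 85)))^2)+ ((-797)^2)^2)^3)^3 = -96704967184119734884182200805172723497846967084177802232108798340342496566067076717780924163290745968729918147133693001979015328669 / 898828582434424527225413149969074481809154820003511499508400393534180654020513771891262423675906156024246078084078906830887321600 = -107.59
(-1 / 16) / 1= -1 / 16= -0.06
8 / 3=2.67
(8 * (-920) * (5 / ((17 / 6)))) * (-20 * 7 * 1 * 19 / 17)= 587328000 / 289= 2032276.82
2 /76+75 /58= 727 /551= 1.32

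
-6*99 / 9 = -66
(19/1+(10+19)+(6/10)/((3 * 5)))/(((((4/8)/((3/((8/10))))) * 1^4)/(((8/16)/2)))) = 3603/40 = 90.08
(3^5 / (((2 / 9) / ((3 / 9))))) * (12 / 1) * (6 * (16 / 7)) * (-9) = -539876.57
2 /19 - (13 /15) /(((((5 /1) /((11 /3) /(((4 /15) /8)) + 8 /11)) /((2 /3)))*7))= -27002 /15675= -1.72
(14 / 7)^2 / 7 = 4 / 7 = 0.57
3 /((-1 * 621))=-1 /207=-0.00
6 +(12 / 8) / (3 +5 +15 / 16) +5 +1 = 1740 / 143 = 12.17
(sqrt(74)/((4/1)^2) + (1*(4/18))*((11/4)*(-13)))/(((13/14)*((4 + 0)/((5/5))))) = -77/36 + 7*sqrt(74)/416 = -1.99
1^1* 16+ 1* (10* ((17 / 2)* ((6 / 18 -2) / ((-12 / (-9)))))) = -361 / 4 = -90.25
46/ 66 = 23/ 33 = 0.70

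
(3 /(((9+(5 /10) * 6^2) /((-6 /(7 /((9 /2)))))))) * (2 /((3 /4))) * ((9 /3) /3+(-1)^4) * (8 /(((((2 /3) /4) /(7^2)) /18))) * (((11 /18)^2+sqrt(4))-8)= 1633408 /3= 544469.33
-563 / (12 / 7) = -3941 / 12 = -328.42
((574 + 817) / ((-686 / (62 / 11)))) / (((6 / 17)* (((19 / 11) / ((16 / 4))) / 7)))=-1466114 / 2793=-524.92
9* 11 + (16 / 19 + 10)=2087 / 19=109.84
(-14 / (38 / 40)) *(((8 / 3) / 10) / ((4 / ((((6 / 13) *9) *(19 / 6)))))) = -168 / 13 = -12.92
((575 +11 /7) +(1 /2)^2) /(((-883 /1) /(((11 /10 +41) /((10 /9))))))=-24.75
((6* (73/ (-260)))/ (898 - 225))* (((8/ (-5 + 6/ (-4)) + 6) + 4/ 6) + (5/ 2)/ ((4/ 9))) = -251923/ 9098960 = -0.03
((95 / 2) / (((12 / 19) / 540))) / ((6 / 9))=243675 / 4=60918.75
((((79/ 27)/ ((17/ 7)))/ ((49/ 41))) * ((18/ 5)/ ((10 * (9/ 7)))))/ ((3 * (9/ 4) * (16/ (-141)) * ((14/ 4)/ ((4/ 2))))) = -152233/ 722925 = -0.21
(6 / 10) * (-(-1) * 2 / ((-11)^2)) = 6 / 605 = 0.01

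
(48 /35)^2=2304 /1225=1.88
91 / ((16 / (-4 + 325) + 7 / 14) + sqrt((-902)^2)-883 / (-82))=1197651 / 12020180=0.10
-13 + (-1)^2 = -12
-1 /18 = -0.06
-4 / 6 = -2 / 3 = -0.67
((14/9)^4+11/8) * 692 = 65653327/13122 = 5003.30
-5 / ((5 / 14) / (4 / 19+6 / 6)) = -322 / 19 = -16.95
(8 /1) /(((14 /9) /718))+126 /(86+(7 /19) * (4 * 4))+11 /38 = 95318575 /25802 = 3694.23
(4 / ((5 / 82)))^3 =35287552 / 125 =282300.42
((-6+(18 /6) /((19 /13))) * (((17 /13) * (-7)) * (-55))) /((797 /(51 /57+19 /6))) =-75758375 /7480642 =-10.13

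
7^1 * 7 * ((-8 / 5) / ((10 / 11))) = -2156 / 25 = -86.24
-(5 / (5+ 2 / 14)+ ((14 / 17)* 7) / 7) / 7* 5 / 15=-157 / 1836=-0.09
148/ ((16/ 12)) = 111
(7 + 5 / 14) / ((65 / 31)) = 3193 / 910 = 3.51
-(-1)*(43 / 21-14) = -11.95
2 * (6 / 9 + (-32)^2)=6148 / 3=2049.33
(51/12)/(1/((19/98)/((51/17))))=323/1176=0.27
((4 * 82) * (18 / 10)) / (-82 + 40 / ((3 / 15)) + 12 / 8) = 5904 / 1195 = 4.94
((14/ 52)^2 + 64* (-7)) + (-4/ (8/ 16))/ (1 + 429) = -65104489/ 145340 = -447.95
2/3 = 0.67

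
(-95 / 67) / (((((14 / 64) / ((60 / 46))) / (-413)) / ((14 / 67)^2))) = 1054636800 / 6917549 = 152.46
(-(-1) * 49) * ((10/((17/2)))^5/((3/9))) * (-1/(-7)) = 67200000/1419857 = 47.33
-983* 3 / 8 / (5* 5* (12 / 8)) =-983 / 100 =-9.83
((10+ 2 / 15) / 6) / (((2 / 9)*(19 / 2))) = 0.80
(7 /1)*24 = 168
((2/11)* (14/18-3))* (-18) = 80/11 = 7.27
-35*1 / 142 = -35 / 142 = -0.25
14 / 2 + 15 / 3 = 12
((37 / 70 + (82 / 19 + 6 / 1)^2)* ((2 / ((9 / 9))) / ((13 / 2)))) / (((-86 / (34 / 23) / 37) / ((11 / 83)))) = -1625951162 / 586226095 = -2.77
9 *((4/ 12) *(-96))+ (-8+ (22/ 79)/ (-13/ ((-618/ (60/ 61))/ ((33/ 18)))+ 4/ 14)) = -995664206/ 3373537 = -295.14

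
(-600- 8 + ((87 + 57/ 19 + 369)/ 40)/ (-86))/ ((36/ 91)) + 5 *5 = -187274089/ 123840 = -1512.23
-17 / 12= -1.42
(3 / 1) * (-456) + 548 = -820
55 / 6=9.17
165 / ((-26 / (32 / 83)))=-2640 / 1079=-2.45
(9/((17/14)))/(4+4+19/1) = 14/51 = 0.27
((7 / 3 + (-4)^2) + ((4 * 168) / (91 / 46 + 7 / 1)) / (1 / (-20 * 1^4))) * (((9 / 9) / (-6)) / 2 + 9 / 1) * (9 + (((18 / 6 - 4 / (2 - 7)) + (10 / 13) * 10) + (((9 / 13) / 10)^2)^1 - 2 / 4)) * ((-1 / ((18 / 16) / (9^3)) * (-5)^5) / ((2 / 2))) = -533887728564.68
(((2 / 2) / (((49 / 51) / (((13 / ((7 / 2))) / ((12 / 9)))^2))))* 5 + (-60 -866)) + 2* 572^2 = 6276044823 / 9604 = 653482.38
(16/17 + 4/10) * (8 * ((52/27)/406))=0.05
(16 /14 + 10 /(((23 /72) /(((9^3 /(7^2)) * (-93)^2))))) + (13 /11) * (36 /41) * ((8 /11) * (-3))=22521381533624 /5591047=4028115.22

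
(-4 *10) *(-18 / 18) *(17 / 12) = 170 / 3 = 56.67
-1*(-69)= 69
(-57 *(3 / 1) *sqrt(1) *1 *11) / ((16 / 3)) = -5643 / 16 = -352.69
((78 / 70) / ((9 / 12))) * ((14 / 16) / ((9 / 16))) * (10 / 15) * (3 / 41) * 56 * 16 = 101.01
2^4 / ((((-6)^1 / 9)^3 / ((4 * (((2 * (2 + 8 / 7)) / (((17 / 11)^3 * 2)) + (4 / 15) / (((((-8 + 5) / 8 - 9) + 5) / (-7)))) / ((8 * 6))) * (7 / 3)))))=-13.42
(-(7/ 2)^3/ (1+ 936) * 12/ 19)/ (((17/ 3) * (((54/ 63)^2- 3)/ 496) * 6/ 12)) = 25008816/ 11198087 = 2.23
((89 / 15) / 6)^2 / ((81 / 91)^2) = 65593801 / 53144100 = 1.23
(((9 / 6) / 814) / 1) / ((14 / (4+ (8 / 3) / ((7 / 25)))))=71 / 39886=0.00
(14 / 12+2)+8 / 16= 11 / 3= 3.67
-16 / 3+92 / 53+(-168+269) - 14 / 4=29861 / 318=93.90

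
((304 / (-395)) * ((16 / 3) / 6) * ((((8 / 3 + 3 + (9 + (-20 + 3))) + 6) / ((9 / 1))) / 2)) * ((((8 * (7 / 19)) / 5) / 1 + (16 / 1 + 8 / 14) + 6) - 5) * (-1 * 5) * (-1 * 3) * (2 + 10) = -34008832 / 74655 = -455.55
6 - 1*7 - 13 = -14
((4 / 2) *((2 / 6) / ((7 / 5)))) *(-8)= -80 / 21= -3.81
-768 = -768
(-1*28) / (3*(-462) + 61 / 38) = 1064 / 52607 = 0.02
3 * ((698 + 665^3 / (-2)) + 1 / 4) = -1764469371 / 4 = -441117342.75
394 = 394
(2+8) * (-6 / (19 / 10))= -600 / 19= -31.58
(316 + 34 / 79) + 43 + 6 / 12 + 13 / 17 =968827 / 2686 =360.70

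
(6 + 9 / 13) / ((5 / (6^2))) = 3132 / 65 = 48.18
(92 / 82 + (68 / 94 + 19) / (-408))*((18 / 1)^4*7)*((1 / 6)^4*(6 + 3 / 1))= 1435795389 / 262072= 5478.63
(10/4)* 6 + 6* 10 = 75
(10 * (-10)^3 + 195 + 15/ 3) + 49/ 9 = -88151/ 9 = -9794.56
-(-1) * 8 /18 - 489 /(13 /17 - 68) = 8821 /1143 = 7.72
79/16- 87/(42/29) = -6175/112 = -55.13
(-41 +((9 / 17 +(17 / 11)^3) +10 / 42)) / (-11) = 17363212 / 5226837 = 3.32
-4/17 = -0.24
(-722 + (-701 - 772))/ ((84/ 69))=-50485/ 28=-1803.04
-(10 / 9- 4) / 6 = 13 / 27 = 0.48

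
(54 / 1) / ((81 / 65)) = 43.33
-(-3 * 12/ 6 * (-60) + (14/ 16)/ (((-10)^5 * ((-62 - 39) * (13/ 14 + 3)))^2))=-222177780000000000343/ 617160500000000000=-360.00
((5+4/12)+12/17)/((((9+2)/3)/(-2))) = -3.29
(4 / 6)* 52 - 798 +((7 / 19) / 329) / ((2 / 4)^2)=-2044958 / 2679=-763.33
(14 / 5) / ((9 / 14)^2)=2744 / 405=6.78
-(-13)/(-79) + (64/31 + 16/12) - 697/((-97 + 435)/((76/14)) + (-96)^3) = 23493550828/7264368291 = 3.23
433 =433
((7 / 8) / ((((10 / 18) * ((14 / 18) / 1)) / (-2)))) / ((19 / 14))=-567 / 190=-2.98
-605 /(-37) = 605 /37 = 16.35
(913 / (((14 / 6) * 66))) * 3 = 249 / 14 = 17.79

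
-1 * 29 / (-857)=29 / 857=0.03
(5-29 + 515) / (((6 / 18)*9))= 163.67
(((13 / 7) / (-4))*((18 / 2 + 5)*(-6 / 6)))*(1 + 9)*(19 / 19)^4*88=5720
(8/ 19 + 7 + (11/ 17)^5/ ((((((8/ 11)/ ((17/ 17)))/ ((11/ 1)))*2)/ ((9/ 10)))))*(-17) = -35364280161/ 253903840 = -139.28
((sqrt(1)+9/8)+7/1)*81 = 5913/8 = 739.12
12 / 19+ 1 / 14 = 187 / 266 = 0.70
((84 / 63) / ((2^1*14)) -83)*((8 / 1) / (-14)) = 47.40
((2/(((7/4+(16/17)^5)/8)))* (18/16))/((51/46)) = 6.52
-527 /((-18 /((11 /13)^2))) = 63767 /3042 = 20.96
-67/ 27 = -2.48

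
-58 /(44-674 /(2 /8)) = 0.02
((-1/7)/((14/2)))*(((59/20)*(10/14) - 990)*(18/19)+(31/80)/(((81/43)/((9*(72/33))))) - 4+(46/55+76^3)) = -9612809246/1075305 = -8939.61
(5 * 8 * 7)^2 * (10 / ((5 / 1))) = 156800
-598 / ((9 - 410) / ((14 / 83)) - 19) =8372 / 33549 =0.25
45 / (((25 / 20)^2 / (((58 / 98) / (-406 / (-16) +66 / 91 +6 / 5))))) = 434304 / 695611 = 0.62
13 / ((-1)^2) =13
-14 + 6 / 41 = -568 / 41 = -13.85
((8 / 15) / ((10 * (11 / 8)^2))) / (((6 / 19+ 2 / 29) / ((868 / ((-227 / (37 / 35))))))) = -0.30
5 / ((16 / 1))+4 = 69 / 16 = 4.31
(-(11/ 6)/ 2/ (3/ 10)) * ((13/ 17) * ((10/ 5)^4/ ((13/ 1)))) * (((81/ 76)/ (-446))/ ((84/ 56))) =330/ 72029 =0.00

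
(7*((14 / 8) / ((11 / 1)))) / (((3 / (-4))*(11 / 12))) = -196 / 121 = -1.62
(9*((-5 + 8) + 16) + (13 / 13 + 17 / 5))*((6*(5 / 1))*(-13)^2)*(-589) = -523784742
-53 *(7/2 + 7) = -1113/2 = -556.50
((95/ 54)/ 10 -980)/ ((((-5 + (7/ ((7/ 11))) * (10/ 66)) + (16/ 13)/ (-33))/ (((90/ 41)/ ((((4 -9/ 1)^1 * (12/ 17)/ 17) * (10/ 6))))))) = -106664987/ 57840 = -1844.14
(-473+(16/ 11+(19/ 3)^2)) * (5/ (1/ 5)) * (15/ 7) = -5339000/ 231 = -23112.55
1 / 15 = 0.07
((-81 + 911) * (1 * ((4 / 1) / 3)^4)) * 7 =1487360 / 81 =18362.47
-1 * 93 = -93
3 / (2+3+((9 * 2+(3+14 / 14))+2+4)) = 1 / 11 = 0.09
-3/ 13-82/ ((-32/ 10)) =2641/ 104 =25.39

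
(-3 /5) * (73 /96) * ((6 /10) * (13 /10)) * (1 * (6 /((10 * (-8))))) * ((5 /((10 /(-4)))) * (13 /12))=-37011 /640000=-0.06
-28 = -28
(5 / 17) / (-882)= -5 / 14994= -0.00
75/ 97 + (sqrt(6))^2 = 657/ 97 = 6.77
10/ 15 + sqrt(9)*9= 83/ 3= 27.67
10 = 10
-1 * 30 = -30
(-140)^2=19600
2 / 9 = 0.22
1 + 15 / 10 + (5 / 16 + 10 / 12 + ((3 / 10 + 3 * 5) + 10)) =6947 / 240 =28.95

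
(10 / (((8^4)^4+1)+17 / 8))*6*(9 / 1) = 1440 / 750599937895091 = 0.00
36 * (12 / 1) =432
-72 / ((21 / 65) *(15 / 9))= -936 / 7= -133.71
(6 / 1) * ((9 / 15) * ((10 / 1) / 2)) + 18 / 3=24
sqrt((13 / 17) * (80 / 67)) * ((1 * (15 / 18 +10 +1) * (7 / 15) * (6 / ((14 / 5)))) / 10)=71 * sqrt(74035) / 17085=1.13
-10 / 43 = -0.23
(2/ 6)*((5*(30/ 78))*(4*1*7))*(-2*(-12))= 5600/ 13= 430.77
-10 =-10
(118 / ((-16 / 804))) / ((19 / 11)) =-130449 / 38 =-3432.87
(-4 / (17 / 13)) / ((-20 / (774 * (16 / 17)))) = 111.41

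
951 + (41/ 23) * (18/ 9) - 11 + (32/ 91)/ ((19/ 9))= 37529382/ 39767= 943.73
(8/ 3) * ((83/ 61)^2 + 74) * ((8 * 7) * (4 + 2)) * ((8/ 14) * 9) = 1300575744/ 3721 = 349523.18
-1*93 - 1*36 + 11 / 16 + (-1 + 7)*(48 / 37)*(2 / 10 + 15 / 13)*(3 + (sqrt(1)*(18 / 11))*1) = -3057401 / 38480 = -79.45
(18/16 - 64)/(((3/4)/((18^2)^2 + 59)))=-52832605/6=-8805434.17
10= 10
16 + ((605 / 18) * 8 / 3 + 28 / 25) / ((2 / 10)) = 63416 / 135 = 469.75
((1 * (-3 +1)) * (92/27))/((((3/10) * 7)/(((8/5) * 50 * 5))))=-736000/567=-1298.06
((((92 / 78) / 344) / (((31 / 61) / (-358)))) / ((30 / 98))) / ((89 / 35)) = -86139991 / 27761058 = -3.10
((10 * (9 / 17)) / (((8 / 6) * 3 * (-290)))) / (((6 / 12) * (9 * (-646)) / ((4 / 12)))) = 1 / 1910868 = 0.00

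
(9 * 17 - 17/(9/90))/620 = -17/620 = -0.03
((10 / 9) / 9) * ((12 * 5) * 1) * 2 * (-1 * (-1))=400 / 27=14.81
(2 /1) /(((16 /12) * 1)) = 3 /2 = 1.50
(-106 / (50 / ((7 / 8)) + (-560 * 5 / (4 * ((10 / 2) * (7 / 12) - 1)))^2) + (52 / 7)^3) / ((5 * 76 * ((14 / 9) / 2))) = 312654246206067 / 225417894604000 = 1.39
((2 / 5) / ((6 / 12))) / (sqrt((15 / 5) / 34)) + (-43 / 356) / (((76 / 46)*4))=-989 / 54112 + 4*sqrt(102) / 15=2.67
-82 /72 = -41 /36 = -1.14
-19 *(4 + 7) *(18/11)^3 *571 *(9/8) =-71180289/121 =-588266.85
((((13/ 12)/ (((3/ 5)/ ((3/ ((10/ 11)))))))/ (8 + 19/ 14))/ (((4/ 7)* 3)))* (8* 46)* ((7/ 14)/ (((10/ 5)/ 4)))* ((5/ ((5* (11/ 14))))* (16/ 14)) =234416/ 1179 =198.83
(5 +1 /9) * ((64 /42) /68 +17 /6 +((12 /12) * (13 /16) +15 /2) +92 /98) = 11134001 /179928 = 61.88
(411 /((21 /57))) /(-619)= -7809 /4333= -1.80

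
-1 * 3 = -3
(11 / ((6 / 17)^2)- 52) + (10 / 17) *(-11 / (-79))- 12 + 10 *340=3424.39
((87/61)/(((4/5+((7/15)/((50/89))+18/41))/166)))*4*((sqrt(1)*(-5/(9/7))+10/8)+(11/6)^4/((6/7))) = 1011134666125/209640042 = 4823.19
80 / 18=4.44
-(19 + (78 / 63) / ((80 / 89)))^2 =-292991689 / 705600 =-415.24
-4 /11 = -0.36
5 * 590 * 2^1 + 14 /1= 5914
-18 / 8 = -9 / 4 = -2.25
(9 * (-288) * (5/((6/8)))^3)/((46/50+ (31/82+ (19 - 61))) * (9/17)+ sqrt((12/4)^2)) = 8921600000/215467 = 41405.88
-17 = -17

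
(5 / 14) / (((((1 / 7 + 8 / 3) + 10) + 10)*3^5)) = 5 / 77598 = 0.00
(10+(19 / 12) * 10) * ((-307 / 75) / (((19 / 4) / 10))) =-38068 / 171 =-222.62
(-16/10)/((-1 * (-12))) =-2/15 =-0.13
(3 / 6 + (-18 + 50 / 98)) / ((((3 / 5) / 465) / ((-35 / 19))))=6451875 / 266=24255.17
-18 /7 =-2.57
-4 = -4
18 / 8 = 9 / 4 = 2.25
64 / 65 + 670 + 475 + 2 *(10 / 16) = 298281 / 260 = 1147.23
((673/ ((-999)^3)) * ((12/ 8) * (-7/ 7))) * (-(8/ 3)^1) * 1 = -2692/ 997002999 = -0.00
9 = 9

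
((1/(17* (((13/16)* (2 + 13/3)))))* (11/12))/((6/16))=352/12597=0.03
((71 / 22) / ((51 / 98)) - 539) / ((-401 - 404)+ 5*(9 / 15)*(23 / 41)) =3063725 / 4619274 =0.66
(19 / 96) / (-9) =-0.02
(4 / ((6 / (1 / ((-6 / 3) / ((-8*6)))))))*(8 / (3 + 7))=64 / 5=12.80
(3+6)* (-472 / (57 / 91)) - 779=-143657 / 19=-7560.89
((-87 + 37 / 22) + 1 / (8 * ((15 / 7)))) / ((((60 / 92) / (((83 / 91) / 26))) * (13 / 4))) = -214844587 / 152252100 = -1.41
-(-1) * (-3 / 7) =-3 / 7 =-0.43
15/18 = 5/6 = 0.83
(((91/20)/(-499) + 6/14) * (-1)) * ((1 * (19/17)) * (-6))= 1670271/593810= 2.81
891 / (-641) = -891 / 641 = -1.39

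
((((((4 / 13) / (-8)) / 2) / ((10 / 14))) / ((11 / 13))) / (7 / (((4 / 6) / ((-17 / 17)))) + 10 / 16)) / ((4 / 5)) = 7 / 1738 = 0.00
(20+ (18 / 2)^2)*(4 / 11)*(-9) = -3636 / 11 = -330.55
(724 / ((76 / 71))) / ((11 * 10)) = 12851 / 2090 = 6.15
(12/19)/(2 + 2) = 3/19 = 0.16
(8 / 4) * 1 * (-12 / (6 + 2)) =-3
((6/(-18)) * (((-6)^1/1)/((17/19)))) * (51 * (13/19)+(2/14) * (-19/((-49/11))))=462760/5831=79.36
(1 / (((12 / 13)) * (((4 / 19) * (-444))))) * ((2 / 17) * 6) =-247 / 30192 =-0.01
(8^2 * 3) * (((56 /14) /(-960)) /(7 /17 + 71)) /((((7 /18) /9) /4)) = -22032 /21245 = -1.04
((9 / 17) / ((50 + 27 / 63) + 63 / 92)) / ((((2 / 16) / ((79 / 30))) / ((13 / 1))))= 7936656 / 2797945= 2.84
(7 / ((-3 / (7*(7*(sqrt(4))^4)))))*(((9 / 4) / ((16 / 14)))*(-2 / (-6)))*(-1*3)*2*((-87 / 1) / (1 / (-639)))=400436379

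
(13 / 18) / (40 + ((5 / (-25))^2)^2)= 8125 / 450018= 0.02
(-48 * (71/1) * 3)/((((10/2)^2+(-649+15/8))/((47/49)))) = 427136/27097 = 15.76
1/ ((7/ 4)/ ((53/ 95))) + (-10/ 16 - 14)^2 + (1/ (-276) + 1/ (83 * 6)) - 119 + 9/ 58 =674072501699/ 7068492480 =95.36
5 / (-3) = -5 / 3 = -1.67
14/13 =1.08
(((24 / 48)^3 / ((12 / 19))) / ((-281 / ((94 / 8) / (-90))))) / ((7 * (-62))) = -0.00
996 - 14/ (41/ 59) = 40010/ 41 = 975.85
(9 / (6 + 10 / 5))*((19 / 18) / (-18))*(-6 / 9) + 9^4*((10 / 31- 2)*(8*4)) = -4716361139 / 13392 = -352177.50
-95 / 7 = -13.57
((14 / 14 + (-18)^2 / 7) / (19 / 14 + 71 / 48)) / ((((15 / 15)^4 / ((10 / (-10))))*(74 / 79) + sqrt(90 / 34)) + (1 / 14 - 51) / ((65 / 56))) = -35462282229920 / 95197968281511 - 139646119600*sqrt(85) / 95197968281511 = -0.39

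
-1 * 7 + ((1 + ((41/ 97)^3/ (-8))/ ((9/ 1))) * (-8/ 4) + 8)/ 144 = -6.96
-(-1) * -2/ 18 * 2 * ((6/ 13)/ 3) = -4/ 117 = -0.03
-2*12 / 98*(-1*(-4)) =-48 / 49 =-0.98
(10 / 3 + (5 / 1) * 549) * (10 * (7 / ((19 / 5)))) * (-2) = -5771500 / 57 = -101254.39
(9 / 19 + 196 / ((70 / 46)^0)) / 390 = 3733 / 7410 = 0.50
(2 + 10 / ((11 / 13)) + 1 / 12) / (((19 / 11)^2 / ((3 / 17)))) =20185 / 24548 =0.82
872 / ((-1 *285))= -872 / 285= -3.06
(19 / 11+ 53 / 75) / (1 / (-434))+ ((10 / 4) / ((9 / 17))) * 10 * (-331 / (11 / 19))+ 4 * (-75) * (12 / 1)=-78345041 / 2475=-31654.56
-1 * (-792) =792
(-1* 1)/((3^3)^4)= -1/531441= -0.00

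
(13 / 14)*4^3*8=3328 / 7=475.43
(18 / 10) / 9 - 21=-104 / 5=-20.80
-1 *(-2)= 2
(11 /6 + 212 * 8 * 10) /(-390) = -101771 /2340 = -43.49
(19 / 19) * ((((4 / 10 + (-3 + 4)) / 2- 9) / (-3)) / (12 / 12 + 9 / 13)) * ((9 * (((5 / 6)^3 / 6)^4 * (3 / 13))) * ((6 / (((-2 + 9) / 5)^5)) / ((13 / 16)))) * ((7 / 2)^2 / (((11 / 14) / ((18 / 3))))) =12664794921875 / 335559704223744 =0.04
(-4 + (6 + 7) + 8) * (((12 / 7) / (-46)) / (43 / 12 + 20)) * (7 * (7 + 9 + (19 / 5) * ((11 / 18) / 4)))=-3.12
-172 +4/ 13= -2232/ 13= -171.69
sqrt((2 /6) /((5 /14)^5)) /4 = 49 * sqrt(210) /375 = 1.89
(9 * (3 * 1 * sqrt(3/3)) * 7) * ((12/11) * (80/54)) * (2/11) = 6720/121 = 55.54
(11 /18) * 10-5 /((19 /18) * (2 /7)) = -1790 /171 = -10.47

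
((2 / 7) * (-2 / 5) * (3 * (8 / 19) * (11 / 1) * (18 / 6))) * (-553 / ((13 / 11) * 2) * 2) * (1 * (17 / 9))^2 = 88401632 / 11115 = 7953.36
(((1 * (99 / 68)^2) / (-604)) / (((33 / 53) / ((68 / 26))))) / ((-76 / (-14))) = -0.00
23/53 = 0.43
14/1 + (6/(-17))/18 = 713/51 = 13.98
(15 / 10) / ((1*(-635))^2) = 3 / 806450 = 0.00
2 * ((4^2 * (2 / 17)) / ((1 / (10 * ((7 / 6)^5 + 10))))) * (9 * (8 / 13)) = 15130720 / 5967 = 2535.73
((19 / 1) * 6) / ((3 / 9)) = 342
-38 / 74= -19 / 37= -0.51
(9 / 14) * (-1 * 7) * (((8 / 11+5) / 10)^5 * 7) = -62523502209 / 32210200000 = -1.94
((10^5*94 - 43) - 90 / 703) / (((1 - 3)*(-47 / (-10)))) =-33040848405 / 33041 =-999995.41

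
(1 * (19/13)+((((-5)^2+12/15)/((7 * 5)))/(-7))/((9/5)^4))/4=0.36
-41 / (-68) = 41 / 68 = 0.60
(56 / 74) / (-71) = -28 / 2627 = -0.01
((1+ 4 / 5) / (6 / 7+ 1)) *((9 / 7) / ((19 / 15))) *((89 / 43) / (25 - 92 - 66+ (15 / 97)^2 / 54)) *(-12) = 14651167896 / 79746259697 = 0.18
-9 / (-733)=9 / 733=0.01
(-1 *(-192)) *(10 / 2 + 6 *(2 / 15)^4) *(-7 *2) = -75628672 / 5625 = -13445.10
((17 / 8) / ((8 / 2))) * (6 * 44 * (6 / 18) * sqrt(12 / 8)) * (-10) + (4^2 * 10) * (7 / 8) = 140-935 * sqrt(6) / 4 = -432.57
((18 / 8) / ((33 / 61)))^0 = 1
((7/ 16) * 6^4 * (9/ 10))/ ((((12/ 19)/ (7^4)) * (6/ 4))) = 25865973/ 20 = 1293298.65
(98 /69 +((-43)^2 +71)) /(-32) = -60.04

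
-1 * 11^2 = -121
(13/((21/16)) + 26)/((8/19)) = 7163/84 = 85.27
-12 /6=-2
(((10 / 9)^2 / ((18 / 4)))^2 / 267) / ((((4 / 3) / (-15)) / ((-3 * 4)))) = 200000 / 5255361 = 0.04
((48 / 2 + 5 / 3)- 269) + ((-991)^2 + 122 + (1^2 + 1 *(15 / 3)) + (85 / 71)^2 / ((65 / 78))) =14850292787 / 15123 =981967.39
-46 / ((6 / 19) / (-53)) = 7720.33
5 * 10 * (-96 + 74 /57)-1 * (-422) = -245846 /57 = -4313.09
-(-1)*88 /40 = 11 /5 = 2.20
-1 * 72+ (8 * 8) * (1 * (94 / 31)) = 3784 / 31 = 122.06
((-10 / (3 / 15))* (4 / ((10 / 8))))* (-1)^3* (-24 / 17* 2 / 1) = -7680 / 17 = -451.76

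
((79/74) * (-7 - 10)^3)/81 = -388127/5994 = -64.75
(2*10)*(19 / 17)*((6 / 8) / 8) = 285 / 136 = 2.10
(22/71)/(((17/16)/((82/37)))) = 28864/44659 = 0.65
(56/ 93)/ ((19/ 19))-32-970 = -93130/ 93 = -1001.40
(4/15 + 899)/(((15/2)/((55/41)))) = 7238/45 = 160.84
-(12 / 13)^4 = -20736 / 28561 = -0.73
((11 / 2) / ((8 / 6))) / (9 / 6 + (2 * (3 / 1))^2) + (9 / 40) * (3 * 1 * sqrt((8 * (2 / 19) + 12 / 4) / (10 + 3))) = 11 / 100 + 27 * sqrt(18031) / 9880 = 0.48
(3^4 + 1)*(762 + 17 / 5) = 313814 / 5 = 62762.80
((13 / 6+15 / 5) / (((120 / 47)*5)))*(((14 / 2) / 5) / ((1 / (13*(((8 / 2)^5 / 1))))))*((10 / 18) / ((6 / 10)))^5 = 662935000000 / 129140163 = 5133.45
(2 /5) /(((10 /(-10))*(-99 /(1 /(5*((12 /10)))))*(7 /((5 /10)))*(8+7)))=1 /311850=0.00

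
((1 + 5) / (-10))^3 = -27 / 125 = -0.22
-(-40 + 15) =25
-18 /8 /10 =-9 /40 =-0.22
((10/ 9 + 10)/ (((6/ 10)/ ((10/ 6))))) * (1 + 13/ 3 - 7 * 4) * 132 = -7480000/ 81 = -92345.68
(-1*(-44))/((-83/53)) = -28.10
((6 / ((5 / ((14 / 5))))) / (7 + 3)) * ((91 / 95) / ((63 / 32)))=5824 / 35625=0.16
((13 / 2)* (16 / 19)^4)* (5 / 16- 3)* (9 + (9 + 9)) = -30910464 / 130321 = -237.19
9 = 9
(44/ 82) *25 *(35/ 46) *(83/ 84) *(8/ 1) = 228250/ 2829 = 80.68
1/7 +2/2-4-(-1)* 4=8/7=1.14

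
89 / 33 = 2.70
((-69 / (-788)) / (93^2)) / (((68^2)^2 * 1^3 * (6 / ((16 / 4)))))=23 / 72861443283456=0.00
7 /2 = 3.50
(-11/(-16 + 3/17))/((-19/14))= -2618/5111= -0.51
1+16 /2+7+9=25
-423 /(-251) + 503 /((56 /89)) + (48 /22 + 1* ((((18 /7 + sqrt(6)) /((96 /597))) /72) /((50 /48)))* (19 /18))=3781* sqrt(6) /43200 + 37270319041 /46384800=803.72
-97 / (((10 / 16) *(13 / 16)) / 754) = -720128 / 5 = -144025.60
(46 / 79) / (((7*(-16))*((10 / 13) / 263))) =-78637 / 44240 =-1.78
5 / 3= 1.67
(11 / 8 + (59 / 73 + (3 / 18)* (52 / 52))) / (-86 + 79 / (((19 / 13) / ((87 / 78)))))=-78223 / 855852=-0.09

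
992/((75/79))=78368/75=1044.91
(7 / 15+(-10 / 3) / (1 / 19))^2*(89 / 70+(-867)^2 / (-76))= -23392346764517 / 598500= -39084957.00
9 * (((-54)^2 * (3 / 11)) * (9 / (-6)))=-118098 / 11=-10736.18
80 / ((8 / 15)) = 150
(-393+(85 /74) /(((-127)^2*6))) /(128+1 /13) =-36586957979 /11923524540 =-3.07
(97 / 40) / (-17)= -97 / 680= -0.14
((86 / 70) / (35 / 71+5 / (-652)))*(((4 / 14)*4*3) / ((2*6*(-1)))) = -3981112 / 5503925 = -0.72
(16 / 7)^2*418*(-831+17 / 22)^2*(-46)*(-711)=26535688237843200 / 539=49231332537742.49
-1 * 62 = -62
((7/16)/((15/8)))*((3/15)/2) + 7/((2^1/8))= 28.02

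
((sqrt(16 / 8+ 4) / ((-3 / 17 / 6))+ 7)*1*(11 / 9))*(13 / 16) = 1001 / 144 - 2431*sqrt(6) / 72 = -75.75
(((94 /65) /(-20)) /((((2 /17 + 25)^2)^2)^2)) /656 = -327860599727 /471237882925010018992938400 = -0.00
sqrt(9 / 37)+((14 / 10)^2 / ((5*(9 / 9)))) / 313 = 49 / 39125+3*sqrt(37) / 37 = 0.49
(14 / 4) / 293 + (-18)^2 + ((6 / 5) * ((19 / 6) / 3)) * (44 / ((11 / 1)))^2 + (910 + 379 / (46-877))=3052844723 / 2434830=1253.82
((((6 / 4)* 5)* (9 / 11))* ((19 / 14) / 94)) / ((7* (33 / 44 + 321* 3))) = 171 / 13021162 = 0.00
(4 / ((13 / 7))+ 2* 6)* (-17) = -3128 / 13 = -240.62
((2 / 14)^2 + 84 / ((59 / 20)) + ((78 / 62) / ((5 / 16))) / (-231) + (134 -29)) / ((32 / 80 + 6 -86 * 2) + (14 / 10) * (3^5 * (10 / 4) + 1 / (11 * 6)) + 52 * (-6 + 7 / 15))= 986897349 / 2936700928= 0.34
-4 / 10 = -2 / 5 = -0.40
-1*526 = -526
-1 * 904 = -904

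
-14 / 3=-4.67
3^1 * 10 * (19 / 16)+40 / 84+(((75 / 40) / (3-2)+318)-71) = 11969 / 42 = 284.98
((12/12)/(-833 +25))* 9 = -9/808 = -0.01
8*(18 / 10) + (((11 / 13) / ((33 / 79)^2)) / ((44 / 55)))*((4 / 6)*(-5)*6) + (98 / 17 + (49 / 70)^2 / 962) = -16363103893 / 161904600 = -101.07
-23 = -23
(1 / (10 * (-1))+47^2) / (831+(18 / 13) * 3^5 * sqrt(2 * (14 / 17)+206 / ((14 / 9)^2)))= 0.56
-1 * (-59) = 59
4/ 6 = 2/ 3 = 0.67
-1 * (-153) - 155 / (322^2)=15863497 / 103684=153.00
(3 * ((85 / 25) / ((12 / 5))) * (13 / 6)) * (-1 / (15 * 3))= -221 / 1080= -0.20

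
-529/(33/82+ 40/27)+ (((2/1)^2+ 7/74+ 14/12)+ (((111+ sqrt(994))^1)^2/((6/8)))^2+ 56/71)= 31529920* sqrt(994)/3+ 39669923302901294/98614953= 733626848.79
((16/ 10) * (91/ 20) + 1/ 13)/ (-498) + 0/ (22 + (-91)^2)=-797/ 53950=-0.01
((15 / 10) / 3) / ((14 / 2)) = 1 / 14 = 0.07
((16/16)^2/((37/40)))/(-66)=-20/1221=-0.02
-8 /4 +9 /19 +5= 66 /19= 3.47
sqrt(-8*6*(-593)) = 4*sqrt(1779) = 168.71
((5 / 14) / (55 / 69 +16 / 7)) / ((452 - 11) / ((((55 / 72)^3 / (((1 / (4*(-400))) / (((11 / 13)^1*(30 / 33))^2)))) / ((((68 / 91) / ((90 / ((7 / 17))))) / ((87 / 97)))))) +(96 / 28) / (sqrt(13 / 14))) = 789717034870435546875 / 21664381935720476001182248 +26143878496551513671875*sqrt(182) / 10832190967860238000591124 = 0.03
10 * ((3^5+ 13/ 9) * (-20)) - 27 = -440243/ 9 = -48915.89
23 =23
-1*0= 0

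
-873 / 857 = -1.02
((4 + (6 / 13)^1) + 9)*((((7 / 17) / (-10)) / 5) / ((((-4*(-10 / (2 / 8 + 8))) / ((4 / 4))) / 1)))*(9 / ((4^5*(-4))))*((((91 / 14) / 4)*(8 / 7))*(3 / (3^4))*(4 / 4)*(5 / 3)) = 77 / 13369344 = 0.00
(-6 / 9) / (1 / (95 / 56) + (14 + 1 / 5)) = -38 / 843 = -0.05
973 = 973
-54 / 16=-27 / 8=-3.38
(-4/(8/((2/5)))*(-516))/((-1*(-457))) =516/2285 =0.23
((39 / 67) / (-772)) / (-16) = 39 / 827584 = 0.00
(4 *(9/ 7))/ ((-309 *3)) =-4/ 721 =-0.01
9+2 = 11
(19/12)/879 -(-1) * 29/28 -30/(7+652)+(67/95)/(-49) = 0.98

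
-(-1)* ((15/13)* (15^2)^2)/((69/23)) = 253125/13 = 19471.15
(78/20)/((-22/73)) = -2847/220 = -12.94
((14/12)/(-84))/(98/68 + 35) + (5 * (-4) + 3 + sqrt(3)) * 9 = -6824429/44604 + 9 * sqrt(3) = -137.41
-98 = -98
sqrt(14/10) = sqrt(35)/5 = 1.18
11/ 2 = 5.50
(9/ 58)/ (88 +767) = 1/ 5510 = 0.00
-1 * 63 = -63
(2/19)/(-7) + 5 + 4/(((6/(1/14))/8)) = 2141/399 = 5.37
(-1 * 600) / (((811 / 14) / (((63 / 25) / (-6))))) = 3528 / 811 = 4.35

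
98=98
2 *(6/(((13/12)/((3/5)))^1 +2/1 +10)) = 0.87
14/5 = 2.80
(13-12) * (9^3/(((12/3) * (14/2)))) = 729/28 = 26.04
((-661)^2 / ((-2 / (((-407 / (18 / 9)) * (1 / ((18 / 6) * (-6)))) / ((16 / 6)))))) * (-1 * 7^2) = 8713515503 / 192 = 45382893.24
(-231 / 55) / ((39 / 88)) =-616 / 65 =-9.48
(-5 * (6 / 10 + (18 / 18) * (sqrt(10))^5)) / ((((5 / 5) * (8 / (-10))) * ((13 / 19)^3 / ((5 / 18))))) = 171475 / 52728 + 21434375 * sqrt(10) / 39546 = 1717.24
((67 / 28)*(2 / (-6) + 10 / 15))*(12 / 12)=67 / 84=0.80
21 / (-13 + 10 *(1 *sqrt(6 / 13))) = -3.38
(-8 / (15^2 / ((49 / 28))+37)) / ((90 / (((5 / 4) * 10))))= -70 / 10431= -0.01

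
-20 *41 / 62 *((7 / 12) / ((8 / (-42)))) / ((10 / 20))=10045 / 124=81.01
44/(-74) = -22/37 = -0.59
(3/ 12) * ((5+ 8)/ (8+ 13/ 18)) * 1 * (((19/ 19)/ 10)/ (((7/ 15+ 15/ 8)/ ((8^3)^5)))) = 24699429206360064/ 44117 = 559861939985.95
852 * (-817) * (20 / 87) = -4640560 / 29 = -160019.31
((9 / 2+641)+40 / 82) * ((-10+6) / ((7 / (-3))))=1107.41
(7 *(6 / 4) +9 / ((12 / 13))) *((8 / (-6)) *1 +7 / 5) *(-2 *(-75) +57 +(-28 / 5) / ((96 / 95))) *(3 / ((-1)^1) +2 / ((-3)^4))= -233047 / 288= -809.19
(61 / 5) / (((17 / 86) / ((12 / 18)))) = 10492 / 255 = 41.15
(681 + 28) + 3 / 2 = 1421 / 2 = 710.50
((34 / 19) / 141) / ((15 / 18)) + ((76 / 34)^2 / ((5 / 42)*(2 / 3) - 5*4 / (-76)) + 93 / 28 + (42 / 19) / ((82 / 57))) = 28828344577 / 1481361980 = 19.46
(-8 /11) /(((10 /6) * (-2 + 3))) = -24 /55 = -0.44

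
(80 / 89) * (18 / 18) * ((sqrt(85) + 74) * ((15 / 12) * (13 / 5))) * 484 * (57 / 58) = 3586440 * sqrt(85) / 2581 + 265396560 / 2581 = 115638.09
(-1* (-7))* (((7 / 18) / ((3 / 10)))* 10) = 2450 / 27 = 90.74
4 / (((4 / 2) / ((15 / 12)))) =2.50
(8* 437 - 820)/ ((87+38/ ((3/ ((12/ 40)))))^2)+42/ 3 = 738131/ 51529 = 14.32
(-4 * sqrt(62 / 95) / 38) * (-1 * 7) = 14 * sqrt(5890) / 1805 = 0.60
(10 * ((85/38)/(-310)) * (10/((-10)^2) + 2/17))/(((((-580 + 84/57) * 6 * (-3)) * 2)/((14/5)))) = -259/122670720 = -0.00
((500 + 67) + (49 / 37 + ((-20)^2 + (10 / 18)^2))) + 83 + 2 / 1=3157738 / 2997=1053.63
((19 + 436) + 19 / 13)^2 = 35212356 / 169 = 208357.14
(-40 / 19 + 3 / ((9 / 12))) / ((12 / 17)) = 2.68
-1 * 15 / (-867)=5 / 289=0.02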